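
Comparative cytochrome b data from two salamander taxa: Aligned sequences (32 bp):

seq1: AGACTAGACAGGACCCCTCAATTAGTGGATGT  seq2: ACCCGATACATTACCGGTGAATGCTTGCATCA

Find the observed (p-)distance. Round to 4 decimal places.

The sequences differ at 15 of 32 positions.
p = 15/32 = 0.46875 ≈ 0.4688 (to 4 d.p.).

0.4688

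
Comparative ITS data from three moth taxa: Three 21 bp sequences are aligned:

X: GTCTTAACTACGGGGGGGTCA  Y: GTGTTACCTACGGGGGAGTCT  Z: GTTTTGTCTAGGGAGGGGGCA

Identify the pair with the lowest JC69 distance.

X and Y

X–Y: 4/21 differ, p = 0.190, d = 0.220.
X–Z: 6/21 differ, p = 0.286, d = 0.360.
Y–Z: 8/21 differ, p = 0.381, d = 0.532.
The smallest distance is between X and Y.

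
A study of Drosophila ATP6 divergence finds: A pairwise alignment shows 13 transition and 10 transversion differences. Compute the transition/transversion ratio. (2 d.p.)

1.30

R = 13/10 = 1.30.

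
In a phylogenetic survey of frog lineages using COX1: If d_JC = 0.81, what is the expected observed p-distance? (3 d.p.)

0.495

p = (3/4)(1 − e^(−4d/3)) = 0.75 × (1 − e^(-1.08)) = 0.75 × (1 − 0.339596) = 0.495303.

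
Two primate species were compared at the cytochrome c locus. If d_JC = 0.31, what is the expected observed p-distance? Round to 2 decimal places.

p = (3/4)(1 − e^(−4d/3)) = 0.75 × (1 − e^(-0.413333)) = 0.75 × (1 − 0.661442) = 0.253919.

0.25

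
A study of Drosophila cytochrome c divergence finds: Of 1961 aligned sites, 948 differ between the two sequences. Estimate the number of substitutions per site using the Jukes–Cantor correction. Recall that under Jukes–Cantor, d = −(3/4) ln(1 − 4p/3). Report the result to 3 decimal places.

p = 948/1961 ≈ 0.483427.
d = −(3/4) ln(1 − 4p/3) = −0.75 ln(1 − 0.644569) = −0.75 ln(0.355431)
  = −0.75 × (-1.034424) = 0.775818 substitutions/site.

0.776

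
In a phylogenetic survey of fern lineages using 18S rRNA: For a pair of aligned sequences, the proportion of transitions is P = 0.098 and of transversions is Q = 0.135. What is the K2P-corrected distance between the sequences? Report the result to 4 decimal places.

Under the Kimura two-parameter model, d = −½ ln(1 − 2P − Q) − ¼ ln(1 − 2Q).
1 − 2P − Q = 0.669, giving −½ ln(0.669) = 0.200986.
1 − 2Q = 0.73, giving −¼ ln(0.73) = 0.078678.
d = 0.200986 + 0.078678 = 0.279664.

0.2797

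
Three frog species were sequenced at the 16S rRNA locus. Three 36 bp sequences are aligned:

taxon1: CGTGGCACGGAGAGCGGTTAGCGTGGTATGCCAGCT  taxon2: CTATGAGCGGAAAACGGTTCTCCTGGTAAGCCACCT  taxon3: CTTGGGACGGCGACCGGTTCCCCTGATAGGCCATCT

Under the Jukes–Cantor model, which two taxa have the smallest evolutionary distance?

taxon1 and taxon3

taxon1–taxon2: 12/36 differ, p = 0.333, d = 0.441.
taxon1–taxon3: 10/36 differ, p = 0.278, d = 0.347.
taxon2–taxon3: 11/36 differ, p = 0.306, d = 0.392.
The smallest distance is between taxon1 and taxon3.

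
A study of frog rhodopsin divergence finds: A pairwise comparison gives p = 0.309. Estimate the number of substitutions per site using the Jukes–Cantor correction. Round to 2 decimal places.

0.40

d = −(3/4) ln(1 − 4p/3) = −0.75 ln(1 − 0.412) = −0.75 ln(0.588)
  = −0.75 × (-0.531028) = 0.398271 substitutions/site.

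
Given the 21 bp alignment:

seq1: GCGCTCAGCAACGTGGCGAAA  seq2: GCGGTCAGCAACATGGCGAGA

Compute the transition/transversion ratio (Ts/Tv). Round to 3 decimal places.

2.000

Transitions are A↔G and C↔T; transversions are all other mismatches.
Transitions: 2. Transversions: 1.
R = 2/1 = 2.000.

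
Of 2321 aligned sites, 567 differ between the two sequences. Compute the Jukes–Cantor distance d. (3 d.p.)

p = 567/2321 ≈ 0.244291.
d = −(3/4) ln(1 − 4p/3) = −0.75 ln(1 − 0.325721) = −0.75 ln(0.674279)
  = −0.75 × (-0.394111) = 0.295583 substitutions/site.

0.296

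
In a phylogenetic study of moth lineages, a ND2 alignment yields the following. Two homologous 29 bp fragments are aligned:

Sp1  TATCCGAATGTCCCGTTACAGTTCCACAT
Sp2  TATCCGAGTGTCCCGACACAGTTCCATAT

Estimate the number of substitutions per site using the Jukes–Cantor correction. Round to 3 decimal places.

0.152

The sequences differ at 4 of 29 sites (8, 16, 17, 27), so p = 4/29 ≈ 0.137931.
d = −(3/4) ln(1 − 4p/3) = −0.75 ln(1 − 0.183908) = −0.75 ln(0.816092)
  = −0.75 × (-0.203228) = 0.152421 substitutions/site.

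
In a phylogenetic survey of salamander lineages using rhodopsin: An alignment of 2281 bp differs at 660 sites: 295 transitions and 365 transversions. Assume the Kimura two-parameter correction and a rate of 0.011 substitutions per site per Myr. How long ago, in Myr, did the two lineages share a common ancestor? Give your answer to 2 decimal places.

16.71

P = 295/2281 ≈ 0.129329 and Q = 365/2281 ≈ 0.160018.
Under the Kimura two-parameter model, d = −½ ln(1 − 2P − Q) − ¼ ln(1 − 2Q).
1 − 2P − Q = 0.581324, giving −½ ln(0.581324) = 0.271224.
1 − 2Q = 0.679964, giving −¼ ln(0.679964) = 0.096429.
d = 0.271224 + 0.096429 = 0.367653.
Under a molecular clock d = 2μt, so t = d/(2μ) = 0.367653 / (2 × 0.011) = 16.71 Myr.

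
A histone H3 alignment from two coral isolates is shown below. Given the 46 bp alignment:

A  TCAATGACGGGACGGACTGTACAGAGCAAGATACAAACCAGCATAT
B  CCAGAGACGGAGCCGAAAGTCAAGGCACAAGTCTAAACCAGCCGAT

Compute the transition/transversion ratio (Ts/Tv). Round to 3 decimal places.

Transitions are A↔G and C↔T; transversions are all other mismatches.
Transitions: 8. Transversions: 12.
R = 8/12 = 0.666666… ≈ 0.667 (to 3 d.p.).

0.667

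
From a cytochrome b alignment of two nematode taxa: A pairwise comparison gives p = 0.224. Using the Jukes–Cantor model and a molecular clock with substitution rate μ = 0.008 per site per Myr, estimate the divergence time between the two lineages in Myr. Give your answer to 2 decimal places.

16.63

d = −(3/4) ln(1 − 4p/3) = −0.75 ln(1 − 0.298667) = −0.75 ln(0.701333)
  = −0.75 × (-0.354772) = 0.266079 substitutions/site.
Under a molecular clock d = 2μt, so t = d/(2μ) = 0.266079 / (2 × 0.008) = 16.63 Myr.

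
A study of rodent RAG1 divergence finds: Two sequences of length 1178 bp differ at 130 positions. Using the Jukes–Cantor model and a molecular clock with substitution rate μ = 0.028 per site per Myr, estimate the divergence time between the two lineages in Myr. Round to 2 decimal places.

p = 130/1178 ≈ 0.110357.
d = −(3/4) ln(1 − 4p/3) = −0.75 ln(1 − 0.147143) = −0.75 ln(0.852857)
  = −0.75 × (-0.159163) = 0.119372 substitutions/site.
Under a molecular clock d = 2μt, so t = d/(2μ) = 0.119372 / (2 × 0.028) = 2.13 Myr.

2.13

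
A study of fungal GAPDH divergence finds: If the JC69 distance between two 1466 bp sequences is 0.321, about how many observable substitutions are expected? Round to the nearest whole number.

383

Invert JC69: p = (3/4)(1 − e^(−4d/3)) = 0.75 × (1 − e^(-0.428)) = 0.75 × (1 − 0.651811) = 0.261142.
Expected differing sites = pL ≈ 0.261142 × 1466 = 382.834172 ≈ 383.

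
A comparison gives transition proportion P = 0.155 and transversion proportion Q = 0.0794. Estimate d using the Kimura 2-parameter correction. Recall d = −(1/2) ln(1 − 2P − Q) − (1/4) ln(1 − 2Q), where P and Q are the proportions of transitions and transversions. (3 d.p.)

Under the Kimura two-parameter model, d = −½ ln(1 − 2P − Q) − ¼ ln(1 − 2Q).
1 − 2P − Q = 0.6106, giving −½ ln(0.6106) = 0.246657.
1 − 2Q = 0.8412, giving −¼ ln(0.8412) = 0.043231.
d = 0.246657 + 0.043231 = 0.289888.

0.290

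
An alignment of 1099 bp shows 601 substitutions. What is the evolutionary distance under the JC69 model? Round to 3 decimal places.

0.980

p = 601/1099 ≈ 0.546861.
d = −(3/4) ln(1 − 4p/3) = −0.75 ln(1 − 0.729148) = −0.75 ln(0.270852)
  = −0.75 × (-1.306183) = 0.979637 substitutions/site.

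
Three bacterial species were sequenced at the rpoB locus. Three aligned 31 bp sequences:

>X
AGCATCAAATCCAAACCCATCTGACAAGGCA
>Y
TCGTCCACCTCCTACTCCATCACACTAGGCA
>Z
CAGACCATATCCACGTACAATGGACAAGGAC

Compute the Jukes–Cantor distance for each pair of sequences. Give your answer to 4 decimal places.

d(X,Y) = 0.6143, d(X,Z) = 0.6913, d(Y,Z) = 0.8740

X–Y: 13/31 sites differ → p ≈ 0.419355, d = −0.75 ln(1 − 0.55914) = 0.614271 ≈ 0.6143.
X–Z: 14/31 sites differ → p ≈ 0.451613, d = −0.75 ln(1 − 0.602151) = 0.691262 ≈ 0.6913.
Y–Z: 16/31 sites differ → p ≈ 0.516129, d = −0.75 ln(1 − 0.688172) = 0.873978 ≈ 0.8740.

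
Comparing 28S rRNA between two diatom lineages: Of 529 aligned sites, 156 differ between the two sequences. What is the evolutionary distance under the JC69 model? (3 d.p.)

p = 156/529 ≈ 0.294896.
d = −(3/4) ln(1 − 4p/3) = −0.75 ln(1 − 0.393195) = −0.75 ln(0.606805)
  = −0.75 × (-0.499548) = 0.374661 substitutions/site.

0.375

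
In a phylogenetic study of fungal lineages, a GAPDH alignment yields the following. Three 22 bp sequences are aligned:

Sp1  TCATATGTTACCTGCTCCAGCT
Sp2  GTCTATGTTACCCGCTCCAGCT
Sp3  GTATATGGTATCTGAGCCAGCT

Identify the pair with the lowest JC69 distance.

Sp1–Sp2: 4/22 differ, p = 0.182, d = 0.208.
Sp1–Sp3: 6/22 differ, p = 0.273, d = 0.339.
Sp2–Sp3: 6/22 differ, p = 0.273, d = 0.339.
The smallest distance is between Sp1 and Sp2.

Sp1 and Sp2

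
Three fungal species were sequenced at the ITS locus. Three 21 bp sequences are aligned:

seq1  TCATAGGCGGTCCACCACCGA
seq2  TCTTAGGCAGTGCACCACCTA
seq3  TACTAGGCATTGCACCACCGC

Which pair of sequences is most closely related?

seq1–seq2: 4/21 differ, p = 0.190, d = 0.220.
seq1–seq3: 6/21 differ, p = 0.286, d = 0.360.
seq2–seq3: 5/21 differ, p = 0.238, d = 0.286.
The smallest distance is between seq1 and seq2.

seq1 and seq2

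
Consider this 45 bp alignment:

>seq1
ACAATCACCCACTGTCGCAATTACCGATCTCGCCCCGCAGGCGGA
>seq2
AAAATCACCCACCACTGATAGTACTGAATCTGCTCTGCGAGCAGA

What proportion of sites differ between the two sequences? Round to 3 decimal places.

The sequences differ at 18 of 45 positions.
p = 18/45 = 0.400.

0.400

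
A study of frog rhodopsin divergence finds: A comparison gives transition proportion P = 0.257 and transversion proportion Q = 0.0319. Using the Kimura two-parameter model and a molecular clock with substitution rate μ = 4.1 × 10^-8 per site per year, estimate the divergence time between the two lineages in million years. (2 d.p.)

Under the Kimura two-parameter model, d = −½ ln(1 − 2P − Q) − ¼ ln(1 − 2Q).
1 − 2P − Q = 0.4541, giving −½ ln(0.4541) = 0.394719.
1 − 2Q = 0.9362, giving −¼ ln(0.9362) = 0.016482.
d = 0.394719 + 0.016482 = 0.411201.
Under a molecular clock d = 2μt, so t = d/(2μ) = 0.411201 / (2 × 4.1 × 10^-8) = 5.01 million years.

5.01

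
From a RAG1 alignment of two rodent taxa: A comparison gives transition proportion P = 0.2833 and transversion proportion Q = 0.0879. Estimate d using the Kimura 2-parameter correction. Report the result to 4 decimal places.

Under the Kimura two-parameter model, d = −½ ln(1 − 2P − Q) − ¼ ln(1 − 2Q).
1 − 2P − Q = 0.3455, giving −½ ln(0.3455) = 0.531381.
1 − 2Q = 0.8242, giving −¼ ln(0.8242) = 0.048336.
d = 0.531381 + 0.048336 = 0.579717.

0.5797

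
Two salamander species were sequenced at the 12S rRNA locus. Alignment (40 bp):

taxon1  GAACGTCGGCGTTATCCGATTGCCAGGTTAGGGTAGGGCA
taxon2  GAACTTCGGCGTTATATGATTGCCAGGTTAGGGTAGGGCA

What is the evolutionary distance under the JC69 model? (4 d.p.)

The sequences differ at 3 of 40 sites (5, 16, 17), so p = 3/40 = 0.075.
d = −(3/4) ln(1 − 4p/3) = −0.75 ln(1 − 0.1) = −0.75 ln(0.9)
  = −0.75 × (-0.105361) = 0.079021 substitutions/site.

0.0790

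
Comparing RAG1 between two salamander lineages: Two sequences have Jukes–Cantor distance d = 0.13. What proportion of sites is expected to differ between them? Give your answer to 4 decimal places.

p = (3/4)(1 − e^(−4d/3)) = 0.75 × (1 − e^(-0.173333)) = 0.75 × (1 − 0.840858) = 0.119357.

0.1194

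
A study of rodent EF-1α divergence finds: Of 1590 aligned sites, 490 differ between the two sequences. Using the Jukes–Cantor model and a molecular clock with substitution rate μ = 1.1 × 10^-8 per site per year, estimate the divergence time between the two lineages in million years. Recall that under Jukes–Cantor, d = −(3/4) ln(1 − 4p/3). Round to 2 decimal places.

18.04

p = 490/1590 ≈ 0.308176.
d = −(3/4) ln(1 − 4p/3) = −0.75 ln(1 − 0.410901) = −0.75 ln(0.589099)
  = −0.75 × (-0.529161) = 0.396871 substitutions/site.
Under a molecular clock d = 2μt, so t = d/(2μ) = 0.396871 / (2 × 1.1 × 10^-8) = 18.04 million years.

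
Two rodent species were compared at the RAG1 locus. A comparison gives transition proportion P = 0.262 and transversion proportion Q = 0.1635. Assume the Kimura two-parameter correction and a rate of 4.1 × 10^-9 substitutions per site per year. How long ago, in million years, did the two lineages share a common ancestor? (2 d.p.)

83.00

Under the Kimura two-parameter model, d = −½ ln(1 − 2P − Q) − ¼ ln(1 − 2Q).
1 − 2P − Q = 0.3125, giving −½ ln(0.3125) = 0.581575.
1 − 2Q = 0.673, giving −¼ ln(0.673) = 0.099002.
d = 0.581575 + 0.099002 = 0.680577.
Under a molecular clock d = 2μt, so t = d/(2μ) = 0.680577 / (2 × 4.1 × 10^-9) = 83.00 million years.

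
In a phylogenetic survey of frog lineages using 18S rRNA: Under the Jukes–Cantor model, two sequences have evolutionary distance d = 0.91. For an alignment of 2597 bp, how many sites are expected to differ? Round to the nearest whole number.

Invert JC69: p = (3/4)(1 − e^(−4d/3)) = 0.75 × (1 − e^(-1.213333)) = 0.75 × (1 − 0.297205) = 0.527096.
Expected differing sites = pL ≈ 0.527096 × 2597 = 1368.868312 ≈ 1369.

1369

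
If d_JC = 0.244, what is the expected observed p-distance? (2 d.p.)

0.21

p = (3/4)(1 − e^(−4d/3)) = 0.75 × (1 − e^(-0.325333)) = 0.75 × (1 − 0.722287) = 0.208285.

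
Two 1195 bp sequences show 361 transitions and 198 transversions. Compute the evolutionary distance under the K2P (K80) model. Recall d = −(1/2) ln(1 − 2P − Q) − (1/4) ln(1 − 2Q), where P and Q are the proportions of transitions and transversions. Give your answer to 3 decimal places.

P = 361/1195 ≈ 0.302092 and Q = 198/1195 ≈ 0.16569.
Under the Kimura two-parameter model, d = −½ ln(1 − 2P − Q) − ¼ ln(1 − 2Q).
1 − 2P − Q = 0.230126, giving −½ ln(0.230126) = 0.734564.
1 − 2Q = 0.66862, giving −¼ ln(0.66862) = 0.100635.
d = 0.734564 + 0.100635 = 0.835199.

0.835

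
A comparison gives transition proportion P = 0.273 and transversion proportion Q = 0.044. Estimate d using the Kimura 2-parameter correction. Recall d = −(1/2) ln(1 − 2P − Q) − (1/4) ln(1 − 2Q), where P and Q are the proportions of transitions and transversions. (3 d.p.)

0.469

Under the Kimura two-parameter model, d = −½ ln(1 − 2P − Q) − ¼ ln(1 − 2Q).
1 − 2P − Q = 0.41, giving −½ ln(0.41) = 0.445799.
1 − 2Q = 0.912, giving −¼ ln(0.912) = 0.023029.
d = 0.445799 + 0.023029 = 0.468828.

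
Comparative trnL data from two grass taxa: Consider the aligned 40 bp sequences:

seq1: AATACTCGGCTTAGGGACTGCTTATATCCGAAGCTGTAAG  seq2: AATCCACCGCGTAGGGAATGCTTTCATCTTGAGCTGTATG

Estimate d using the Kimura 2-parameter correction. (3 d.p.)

0.343

Of 40 sites, 3 differences are transitions and 8 are transversions, so P = 3/40 = 0.075 and Q = 8/40 = 0.2.
Under the Kimura two-parameter model, d = −½ ln(1 − 2P − Q) − ¼ ln(1 − 2Q).
1 − 2P − Q = 0.65, giving −½ ln(0.65) = 0.215391.
1 − 2Q = 0.6, giving −¼ ln(0.6) = 0.127706.
d = 0.215391 + 0.127706 = 0.343097.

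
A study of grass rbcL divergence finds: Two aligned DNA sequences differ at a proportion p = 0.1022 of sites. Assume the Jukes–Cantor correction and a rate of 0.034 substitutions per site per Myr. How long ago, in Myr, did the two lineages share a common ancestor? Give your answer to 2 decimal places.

1.62

d = −(3/4) ln(1 − 4p/3) = −0.75 ln(1 − 0.136267) = −0.75 ln(0.863733)
  = −0.75 × (-0.146492) = 0.109869 substitutions/site.
Under a molecular clock d = 2μt, so t = d/(2μ) = 0.109869 / (2 × 0.034) = 1.62 Myr.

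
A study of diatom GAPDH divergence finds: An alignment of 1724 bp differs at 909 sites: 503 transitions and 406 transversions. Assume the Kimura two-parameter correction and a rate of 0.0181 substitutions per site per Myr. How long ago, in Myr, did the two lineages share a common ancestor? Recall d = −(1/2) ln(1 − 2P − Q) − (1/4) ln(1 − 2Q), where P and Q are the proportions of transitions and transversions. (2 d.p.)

P = 503/1724 ≈ 0.291763 and Q = 406/1724 ≈ 0.235499.
Under the Kimura two-parameter model, d = −½ ln(1 − 2P − Q) − ¼ ln(1 − 2Q).
1 − 2P − Q = 0.180975, giving −½ ln(0.180975) = 0.854698.
1 − 2Q = 0.529002, giving −¼ ln(0.529002) = 0.159191.
d = 0.854698 + 0.159191 = 1.013889.
Under a molecular clock d = 2μt, so t = d/(2μ) = 1.013889 / (2 × 0.0181) = 28.01 Myr.

28.01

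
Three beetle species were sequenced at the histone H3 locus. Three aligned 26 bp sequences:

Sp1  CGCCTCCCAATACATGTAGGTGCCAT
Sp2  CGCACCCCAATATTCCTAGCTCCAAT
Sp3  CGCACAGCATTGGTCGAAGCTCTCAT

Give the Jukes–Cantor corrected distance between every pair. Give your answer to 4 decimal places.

Sp1–Sp2: 9/26 sites differ → p ≈ 0.346154, d = −0.75 ln(1 − 0.461539) = 0.464280 ≈ 0.4643.
Sp1–Sp3: 13/26 sites differ → p = 0.5, d = −0.75 ln(1 − 0.666667) = 0.823960 ≈ 0.8240.
Sp2–Sp3: 9/26 sites differ → p ≈ 0.346154, d = −0.75 ln(1 − 0.461539) = 0.464280 ≈ 0.4643.

d(Sp1,Sp2) = 0.4643, d(Sp1,Sp3) = 0.8240, d(Sp2,Sp3) = 0.4643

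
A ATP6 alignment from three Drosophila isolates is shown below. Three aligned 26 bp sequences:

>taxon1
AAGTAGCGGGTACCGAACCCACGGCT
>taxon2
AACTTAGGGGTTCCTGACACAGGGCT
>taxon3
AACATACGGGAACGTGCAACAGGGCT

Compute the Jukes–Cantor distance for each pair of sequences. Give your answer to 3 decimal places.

d(taxon1,taxon2) = 0.464, d(taxon1,taxon3) = 0.717, d(taxon2,taxon3) = 0.334

taxon1–taxon2: 9/26 sites differ → p ≈ 0.346154, d = −0.75 ln(1 − 0.461539) = 0.464280 ≈ 0.464.
taxon1–taxon3: 12/26 sites differ → p ≈ 0.461538, d = −0.75 ln(1 − 0.615384) = 0.716632 ≈ 0.717.
taxon2–taxon3: 7/26 sites differ → p ≈ 0.269231, d = −0.75 ln(1 − 0.358975) = 0.333515 ≈ 0.334.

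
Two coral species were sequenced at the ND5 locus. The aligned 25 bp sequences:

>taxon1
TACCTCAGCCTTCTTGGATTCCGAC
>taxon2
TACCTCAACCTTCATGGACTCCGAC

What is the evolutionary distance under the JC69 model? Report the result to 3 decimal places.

The sequences differ at 3 of 25 sites (8, 14, 19), so p = 3/25 = 0.12.
d = −(3/4) ln(1 − 4p/3) = −0.75 ln(1 − 0.16) = −0.75 ln(0.84)
  = −0.75 × (-0.174353) = 0.130765 substitutions/site.

0.131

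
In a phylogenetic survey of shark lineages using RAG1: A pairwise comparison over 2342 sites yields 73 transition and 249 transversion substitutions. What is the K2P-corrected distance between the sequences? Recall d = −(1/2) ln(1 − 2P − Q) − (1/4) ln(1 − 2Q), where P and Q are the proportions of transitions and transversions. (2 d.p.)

0.15

P = 73/2342 ≈ 0.03117 and Q = 249/2342 ≈ 0.106319.
Under the Kimura two-parameter model, d = −½ ln(1 − 2P − Q) − ¼ ln(1 − 2Q).
1 − 2P − Q = 0.831341, giving −½ ln(0.831341) = 0.092358.
1 − 2Q = 0.787362, giving −¼ ln(0.787362) = 0.059767.
d = 0.092358 + 0.059767 = 0.152125.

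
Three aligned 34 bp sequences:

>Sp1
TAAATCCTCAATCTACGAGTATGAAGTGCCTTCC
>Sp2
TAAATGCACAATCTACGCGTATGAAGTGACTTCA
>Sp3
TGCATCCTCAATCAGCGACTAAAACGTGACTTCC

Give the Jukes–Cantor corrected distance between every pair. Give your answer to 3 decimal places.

Sp1–Sp2: 5/34 sites differ → p ≈ 0.147059, d = −0.75 ln(1 − 0.196079) = 0.163691 ≈ 0.164.
Sp1–Sp3: 9/34 sites differ → p ≈ 0.264706, d = −0.75 ln(1 − 0.352941) = 0.326488 ≈ 0.326.
Sp2–Sp3: 12/34 sites differ → p ≈ 0.352941, d = −0.75 ln(1 − 0.470588) = 0.476991 ≈ 0.477.

d(Sp1,Sp2) = 0.164, d(Sp1,Sp3) = 0.326, d(Sp2,Sp3) = 0.477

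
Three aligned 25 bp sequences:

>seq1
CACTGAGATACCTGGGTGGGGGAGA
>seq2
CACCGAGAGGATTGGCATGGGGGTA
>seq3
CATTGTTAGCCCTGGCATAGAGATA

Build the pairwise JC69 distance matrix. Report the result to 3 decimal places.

seq1–seq2: 10/25 sites differ → p = 0.4, d = −0.75 ln(1 − 0.533333) = 0.571605 ≈ 0.572.
seq1–seq3: 11/25 sites differ → p = 0.44, d = −0.75 ln(1 − 0.586667) = 0.662626 ≈ 0.663.
seq2–seq3: 10/25 sites differ → p = 0.4, d = −0.75 ln(1 − 0.533333) = 0.571605 ≈ 0.572.

d(seq1,seq2) = 0.572, d(seq1,seq3) = 0.663, d(seq2,seq3) = 0.572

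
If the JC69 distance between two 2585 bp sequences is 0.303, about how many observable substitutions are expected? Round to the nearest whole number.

644

Invert JC69: p = (3/4)(1 − e^(−4d/3)) = 0.75 × (1 − e^(-0.404)) = 0.75 × (1 − 0.667644) = 0.249267.
Expected differing sites = pL ≈ 0.249267 × 2585 = 644.355195 ≈ 644.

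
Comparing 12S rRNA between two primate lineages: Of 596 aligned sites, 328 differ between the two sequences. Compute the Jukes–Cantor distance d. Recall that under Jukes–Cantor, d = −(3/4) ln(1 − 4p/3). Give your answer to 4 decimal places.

0.9926

p = 328/596 ≈ 0.550336.
d = −(3/4) ln(1 − 4p/3) = −0.75 ln(1 − 0.733781) = −0.75 ln(0.266219)
  = −0.75 × (-1.323436) = 0.992577 substitutions/site.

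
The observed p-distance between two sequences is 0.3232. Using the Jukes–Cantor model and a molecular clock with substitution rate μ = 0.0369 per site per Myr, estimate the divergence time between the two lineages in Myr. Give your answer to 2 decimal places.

d = −(3/4) ln(1 − 4p/3) = −0.75 ln(1 − 0.430933) = −0.75 ln(0.569067)
  = −0.75 × (-0.563757) = 0.422818 substitutions/site.
Under a molecular clock d = 2μt, so t = d/(2μ) = 0.422818 / (2 × 0.0369) = 5.73 Myr.

5.73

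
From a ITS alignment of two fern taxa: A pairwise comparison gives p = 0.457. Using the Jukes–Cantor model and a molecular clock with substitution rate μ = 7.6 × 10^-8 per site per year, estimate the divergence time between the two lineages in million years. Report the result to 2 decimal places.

4.64

d = −(3/4) ln(1 − 4p/3) = −0.75 ln(1 − 0.609333) = −0.75 ln(0.390667)
  = −0.75 × (-0.939900) = 0.704925 substitutions/site.
Under a molecular clock d = 2μt, so t = d/(2μ) = 0.704925 / (2 × 7.6 × 10^-8) = 4.64 million years.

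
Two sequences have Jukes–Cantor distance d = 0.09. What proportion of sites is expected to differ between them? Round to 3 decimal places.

0.085

p = (3/4)(1 − e^(−4d/3)) = 0.75 × (1 − e^(-0.12)) = 0.75 × (1 − 0.886920) = 0.084810.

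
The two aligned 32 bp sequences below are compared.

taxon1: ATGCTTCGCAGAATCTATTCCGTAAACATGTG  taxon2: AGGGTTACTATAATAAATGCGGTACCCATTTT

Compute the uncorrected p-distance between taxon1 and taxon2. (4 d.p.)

The sequences differ at 14 of 32 positions.
p = 14/32 = 0.4375.

0.4375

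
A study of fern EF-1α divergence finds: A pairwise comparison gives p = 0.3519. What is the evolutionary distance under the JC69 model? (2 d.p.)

d = −(3/4) ln(1 − 4p/3) = −0.75 ln(1 − 0.4692) = −0.75 ln(0.5308)
  = −0.75 × (-0.633370) = 0.475028 substitutions/site.

0.48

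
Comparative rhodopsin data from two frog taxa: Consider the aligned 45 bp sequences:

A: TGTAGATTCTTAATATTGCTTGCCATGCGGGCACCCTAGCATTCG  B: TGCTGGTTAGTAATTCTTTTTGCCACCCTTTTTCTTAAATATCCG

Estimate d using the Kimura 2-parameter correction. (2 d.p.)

0.83

Of 45 sites, 11 differences are transitions and 11 are transversions, so P = 11/45 ≈ 0.244444 and Q = 11/45 ≈ 0.244444.
Under the Kimura two-parameter model, d = −½ ln(1 − 2P − Q) − ¼ ln(1 − 2Q).
1 − 2P − Q = 0.266668, giving −½ ln(0.266668) = 0.660875.
1 − 2Q = 0.511112, giving −¼ ln(0.511112) = 0.167792.
d = 0.660875 + 0.167792 = 0.828667.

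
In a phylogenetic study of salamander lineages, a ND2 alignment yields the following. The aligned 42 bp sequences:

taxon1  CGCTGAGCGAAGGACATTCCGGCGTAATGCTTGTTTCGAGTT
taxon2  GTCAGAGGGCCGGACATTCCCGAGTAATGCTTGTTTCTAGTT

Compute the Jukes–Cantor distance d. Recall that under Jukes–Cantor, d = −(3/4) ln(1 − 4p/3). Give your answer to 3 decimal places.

0.252

The sequences differ at 9 of 42 sites (1, 2, 4, 8, 10, 11, 21, 23, 38), so p = 9/42 ≈ 0.214286.
d = −(3/4) ln(1 − 4p/3) = −0.75 ln(1 − 0.285715) = −0.75 ln(0.714285)
  = −0.75 × (-0.336473) = 0.252355 substitutions/site.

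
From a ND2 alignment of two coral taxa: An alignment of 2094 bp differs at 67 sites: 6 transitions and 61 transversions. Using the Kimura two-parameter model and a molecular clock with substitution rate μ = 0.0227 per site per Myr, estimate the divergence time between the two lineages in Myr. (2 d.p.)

P = 6/2094 ≈ 0.002865 and Q = 61/2094 ≈ 0.029131.
Under the Kimura two-parameter model, d = −½ ln(1 − 2P − Q) − ¼ ln(1 − 2Q).
1 − 2P − Q = 0.965139, giving −½ ln(0.965139) = 0.017742.
1 − 2Q = 0.941738, giving −¼ ln(0.941738) = 0.015007.
d = 0.017742 + 0.015007 = 0.032749.
Under a molecular clock d = 2μt, so t = d/(2μ) = 0.032749 / (2 × 0.0227) = 0.72 Myr.

0.72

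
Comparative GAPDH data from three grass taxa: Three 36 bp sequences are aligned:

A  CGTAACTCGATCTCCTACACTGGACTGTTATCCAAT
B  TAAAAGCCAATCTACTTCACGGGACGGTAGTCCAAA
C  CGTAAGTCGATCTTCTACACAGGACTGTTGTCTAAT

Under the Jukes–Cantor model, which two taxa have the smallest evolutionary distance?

A and C

A–B: 13/36 differ, p = 0.361, d = 0.493.
A–C: 5/36 differ, p = 0.139, d = 0.154.
B–C: 12/36 differ, p = 0.333, d = 0.441.
The smallest distance is between A and C.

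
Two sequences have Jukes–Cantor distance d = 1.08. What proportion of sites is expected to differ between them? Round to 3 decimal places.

0.572

p = (3/4)(1 − e^(−4d/3)) = 0.75 × (1 − e^(-1.44)) = 0.75 × (1 − 0.236928) = 0.572304.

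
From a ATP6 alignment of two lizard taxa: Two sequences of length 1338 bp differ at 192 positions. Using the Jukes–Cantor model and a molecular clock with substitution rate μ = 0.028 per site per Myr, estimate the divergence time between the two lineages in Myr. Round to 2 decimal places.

2.84

p = 192/1338 ≈ 0.143498.
d = −(3/4) ln(1 − 4p/3) = −0.75 ln(1 − 0.191331) = −0.75 ln(0.808669)
  = −0.75 × (-0.212366) = 0.159275 substitutions/site.
Under a molecular clock d = 2μt, so t = d/(2μ) = 0.159275 / (2 × 0.028) = 2.84 Myr.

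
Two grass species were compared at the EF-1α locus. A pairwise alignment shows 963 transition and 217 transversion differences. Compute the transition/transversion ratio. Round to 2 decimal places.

R = 963/217 = 4.437788… ≈ 4.44 (to 2 d.p.).

4.44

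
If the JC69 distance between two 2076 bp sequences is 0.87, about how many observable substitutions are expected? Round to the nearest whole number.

Invert JC69: p = (3/4)(1 − e^(−4d/3)) = 0.75 × (1 − e^(-1.16)) = 0.75 × (1 − 0.313486) = 0.514886.
Expected differing sites = pL ≈ 0.514886 × 2076 = 1068.903336 ≈ 1069.

1069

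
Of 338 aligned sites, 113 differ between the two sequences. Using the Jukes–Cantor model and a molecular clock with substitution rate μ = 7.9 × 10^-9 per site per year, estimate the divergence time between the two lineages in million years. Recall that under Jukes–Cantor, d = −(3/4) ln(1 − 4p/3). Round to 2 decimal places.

28.01

p = 113/338 ≈ 0.33432.
d = −(3/4) ln(1 − 4p/3) = −0.75 ln(1 − 0.44576) = −0.75 ln(0.55424)
  = −0.75 × (-0.590157) = 0.442618 substitutions/site.
Under a molecular clock d = 2μt, so t = d/(2μ) = 0.442618 / (2 × 7.9 × 10^-9) = 28.01 million years.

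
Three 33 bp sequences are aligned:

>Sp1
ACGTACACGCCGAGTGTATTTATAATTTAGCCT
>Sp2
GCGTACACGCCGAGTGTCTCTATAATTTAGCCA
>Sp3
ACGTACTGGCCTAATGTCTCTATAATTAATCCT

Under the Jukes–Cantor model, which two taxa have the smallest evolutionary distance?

Sp1 and Sp2

Sp1–Sp2: 4/33 differ, p = 0.121, d = 0.132.
Sp1–Sp3: 8/33 differ, p = 0.242, d = 0.293.
Sp2–Sp3: 8/33 differ, p = 0.242, d = 0.293.
The smallest distance is between Sp1 and Sp2.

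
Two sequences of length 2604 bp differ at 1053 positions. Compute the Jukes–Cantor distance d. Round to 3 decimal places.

0.581

p = 1053/2604 ≈ 0.404378.
d = −(3/4) ln(1 − 4p/3) = −0.75 ln(1 − 0.539171) = −0.75 ln(0.460829)
  = −0.75 × (-0.774728) = 0.581046 substitutions/site.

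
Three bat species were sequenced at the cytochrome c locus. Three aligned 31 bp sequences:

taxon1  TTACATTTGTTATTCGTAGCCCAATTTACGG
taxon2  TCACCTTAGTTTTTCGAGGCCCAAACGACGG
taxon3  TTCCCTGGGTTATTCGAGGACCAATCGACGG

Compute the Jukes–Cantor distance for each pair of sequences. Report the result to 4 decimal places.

taxon1–taxon2: 9/31 sites differ → p ≈ 0.290323, d = −0.75 ln(1 − 0.387097) = 0.367161 ≈ 0.3672.
taxon1–taxon3: 9/31 sites differ → p ≈ 0.290323, d = −0.75 ln(1 − 0.387097) = 0.367161 ≈ 0.3672.
taxon2–taxon3: 7/31 sites differ → p ≈ 0.225806, d = −0.75 ln(1 − 0.301075) = 0.268659 ≈ 0.2687.

d(taxon1,taxon2) = 0.3672, d(taxon1,taxon3) = 0.3672, d(taxon2,taxon3) = 0.2687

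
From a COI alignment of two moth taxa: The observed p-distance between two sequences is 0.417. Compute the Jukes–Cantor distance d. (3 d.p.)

0.609

d = −(3/4) ln(1 − 4p/3) = −0.75 ln(1 − 0.556) = −0.75 ln(0.444)
  = −0.75 × (-0.811931) = 0.608948 substitutions/site.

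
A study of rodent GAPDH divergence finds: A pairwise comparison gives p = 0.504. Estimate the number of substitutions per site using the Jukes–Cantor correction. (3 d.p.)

d = −(3/4) ln(1 − 4p/3) = −0.75 ln(1 − 0.672) = −0.75 ln(0.328)
  = −0.75 × (-1.114742) = 0.836057 substitutions/site.

0.836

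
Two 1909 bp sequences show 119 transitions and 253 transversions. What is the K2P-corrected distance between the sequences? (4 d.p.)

0.2257

P = 119/1909 ≈ 0.062336 and Q = 253/1909 ≈ 0.13253.
Under the Kimura two-parameter model, d = −½ ln(1 − 2P − Q) − ¼ ln(1 − 2Q).
1 − 2P − Q = 0.742798, giving −½ ln(0.742798) = 0.148666.
1 − 2Q = 0.73494, giving −¼ ln(0.73494) = 0.076992.
d = 0.148666 + 0.076992 = 0.225658.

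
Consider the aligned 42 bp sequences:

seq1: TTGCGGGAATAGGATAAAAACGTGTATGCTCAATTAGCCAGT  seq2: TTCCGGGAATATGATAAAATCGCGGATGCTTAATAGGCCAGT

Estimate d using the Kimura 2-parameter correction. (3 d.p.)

0.220

Of 42 sites, 3 differences are transitions and 5 are transversions, so P = 3/42 ≈ 0.071429 and Q = 5/42 ≈ 0.119048.
Under the Kimura two-parameter model, d = −½ ln(1 − 2P − Q) − ¼ ln(1 − 2Q).
1 − 2P − Q = 0.738094, giving −½ ln(0.738094) = 0.151842.
1 − 2Q = 0.761904, giving −¼ ln(0.761904) = 0.067984.
d = 0.151842 + 0.067984 = 0.219826.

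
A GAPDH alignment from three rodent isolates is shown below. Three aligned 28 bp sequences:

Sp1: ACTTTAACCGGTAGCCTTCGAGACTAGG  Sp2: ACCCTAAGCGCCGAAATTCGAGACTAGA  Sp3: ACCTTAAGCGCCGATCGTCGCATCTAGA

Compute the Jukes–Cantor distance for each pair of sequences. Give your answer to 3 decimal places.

Sp1–Sp2: 10/28 sites differ → p ≈ 0.357143, d = −0.75 ln(1 − 0.476191) = 0.484971 ≈ 0.485.
Sp1–Sp3: 12/28 sites differ → p ≈ 0.428571, d = −0.75 ln(1 − 0.571428) = 0.635472 ≈ 0.635.
Sp2–Sp3: 7/28 sites differ → p = 0.25, d = −0.75 ln(1 − 0.333333) = 0.304098 ≈ 0.304.

d(Sp1,Sp2) = 0.485, d(Sp1,Sp3) = 0.635, d(Sp2,Sp3) = 0.304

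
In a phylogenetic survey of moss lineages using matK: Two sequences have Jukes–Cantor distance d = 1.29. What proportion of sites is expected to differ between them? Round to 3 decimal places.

0.616

p = (3/4)(1 − e^(−4d/3)) = 0.75 × (1 − e^(-1.72)) = 0.75 × (1 − 0.179066) = 0.615701.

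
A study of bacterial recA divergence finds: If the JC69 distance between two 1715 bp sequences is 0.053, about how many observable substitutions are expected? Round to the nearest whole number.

Invert JC69: p = (3/4)(1 − e^(−4d/3)) = 0.75 × (1 − e^(-0.070667)) = 0.75 × (1 − 0.931772) = 0.051171.
Expected differing sites = pL ≈ 0.051171 × 1715 = 87.758265 ≈ 88.

88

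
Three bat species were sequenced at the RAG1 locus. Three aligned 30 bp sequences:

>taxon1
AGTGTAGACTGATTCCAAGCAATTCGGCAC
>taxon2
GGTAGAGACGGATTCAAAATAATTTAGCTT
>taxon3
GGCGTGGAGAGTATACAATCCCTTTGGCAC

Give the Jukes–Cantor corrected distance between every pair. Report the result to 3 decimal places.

taxon1–taxon2: 11/30 sites differ → p ≈ 0.366667, d = −0.75 ln(1 − 0.488889) = 0.503376 ≈ 0.503.
taxon1–taxon3: 12/30 sites differ → p = 0.4, d = −0.75 ln(1 − 0.533333) = 0.571605 ≈ 0.572.
taxon2–taxon3: 17/30 sites differ → p ≈ 0.566667, d = −0.75 ln(1 − 0.755556) = 1.056577 ≈ 1.057.

d(taxon1,taxon2) = 0.503, d(taxon1,taxon3) = 0.572, d(taxon2,taxon3) = 1.057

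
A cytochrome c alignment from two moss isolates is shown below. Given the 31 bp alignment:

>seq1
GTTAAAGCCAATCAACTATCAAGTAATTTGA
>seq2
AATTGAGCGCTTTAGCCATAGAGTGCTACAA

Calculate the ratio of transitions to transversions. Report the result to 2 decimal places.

Transitions are A↔G and C↔T; transversions are all other mismatches.
Transitions: 9. Transversions: 8.
R = 9/8 = 1.125 ≈ 1.13 (to 2 d.p.).

1.13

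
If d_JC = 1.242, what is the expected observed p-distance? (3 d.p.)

0.607

p = (3/4)(1 − e^(−4d/3)) = 0.75 × (1 − e^(-1.656)) = 0.75 × (1 − 0.190901) = 0.606824.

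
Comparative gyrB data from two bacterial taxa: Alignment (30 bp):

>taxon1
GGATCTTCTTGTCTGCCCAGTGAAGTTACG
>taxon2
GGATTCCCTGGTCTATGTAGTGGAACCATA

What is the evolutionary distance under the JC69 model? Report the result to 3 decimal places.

0.730

The sequences differ at 14 of 30 sites, so p = 14/30 ≈ 0.466667.
d = −(3/4) ln(1 − 4p/3) = −0.75 ln(1 − 0.622223) = −0.75 ln(0.377777)
  = −0.75 × (-0.973451) = 0.730088 substitutions/site.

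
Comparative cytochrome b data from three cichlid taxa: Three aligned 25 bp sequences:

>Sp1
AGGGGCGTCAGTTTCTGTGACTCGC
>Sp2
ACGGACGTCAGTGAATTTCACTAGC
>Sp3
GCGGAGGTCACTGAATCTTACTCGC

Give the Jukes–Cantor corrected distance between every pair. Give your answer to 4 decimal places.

Sp1–Sp2: 8/25 sites differ → p = 0.32, d = −0.75 ln(1 − 0.426667) = 0.417216 ≈ 0.4172.
Sp1–Sp3: 10/25 sites differ → p = 0.4, d = −0.75 ln(1 − 0.533333) = 0.571605 ≈ 0.5716.
Sp2–Sp3: 6/25 sites differ → p = 0.24, d = −0.75 ln(1 − 0.32) = 0.289247 ≈ 0.2892.

d(Sp1,Sp2) = 0.4172, d(Sp1,Sp3) = 0.5716, d(Sp2,Sp3) = 0.2892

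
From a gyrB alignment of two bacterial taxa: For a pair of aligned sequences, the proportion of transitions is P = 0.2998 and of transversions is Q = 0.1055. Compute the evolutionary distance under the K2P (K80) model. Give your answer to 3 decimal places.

Under the Kimura two-parameter model, d = −½ ln(1 − 2P − Q) − ¼ ln(1 − 2Q).
1 − 2P − Q = 0.2949, giving −½ ln(0.2949) = 0.610559.
1 − 2Q = 0.789, giving −¼ ln(0.789) = 0.059247.
d = 0.610559 + 0.059247 = 0.669806.

0.670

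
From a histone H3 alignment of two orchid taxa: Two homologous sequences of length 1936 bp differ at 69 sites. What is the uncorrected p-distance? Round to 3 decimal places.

p = 69/1936 = 0.035640… ≈ 0.036 (to 3 d.p.).

0.036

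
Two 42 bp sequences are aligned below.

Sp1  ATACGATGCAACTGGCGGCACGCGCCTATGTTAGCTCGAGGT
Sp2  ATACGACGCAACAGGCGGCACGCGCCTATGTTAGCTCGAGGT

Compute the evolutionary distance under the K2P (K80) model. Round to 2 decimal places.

0.05

Of 42 sites, 1 differences are transitions and 1 are transversions, so P = 1/42 ≈ 0.02381 and Q = 1/42 ≈ 0.02381.
Under the Kimura two-parameter model, d = −½ ln(1 − 2P − Q) − ¼ ln(1 − 2Q).
1 − 2P − Q = 0.92857, giving −½ ln(0.92857) = 0.037055.
1 − 2Q = 0.95238, giving −¼ ln(0.95238) = 0.012198.
d = 0.037055 + 0.012198 = 0.049253.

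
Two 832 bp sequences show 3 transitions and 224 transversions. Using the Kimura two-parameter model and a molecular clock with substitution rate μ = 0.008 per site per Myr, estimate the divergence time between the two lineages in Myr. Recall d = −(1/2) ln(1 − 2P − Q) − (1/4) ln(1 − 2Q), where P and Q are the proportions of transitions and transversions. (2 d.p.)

22.19

P = 3/832 ≈ 0.003606 and Q = 224/832 ≈ 0.269231.
Under the Kimura two-parameter model, d = −½ ln(1 − 2P − Q) − ¼ ln(1 − 2Q).
1 − 2P − Q = 0.723557, giving −½ ln(0.723557) = 0.161788.
1 − 2Q = 0.461538, giving −¼ ln(0.461538) = 0.193298.
d = 0.161788 + 0.193298 = 0.355086.
Under a molecular clock d = 2μt, so t = d/(2μ) = 0.355086 / (2 × 0.008) = 22.19 Myr.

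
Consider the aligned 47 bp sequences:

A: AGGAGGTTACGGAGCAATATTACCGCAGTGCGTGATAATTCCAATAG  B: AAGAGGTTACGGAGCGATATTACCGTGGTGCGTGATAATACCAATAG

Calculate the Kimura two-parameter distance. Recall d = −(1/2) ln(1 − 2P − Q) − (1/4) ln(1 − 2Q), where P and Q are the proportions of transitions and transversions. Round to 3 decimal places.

Of 47 sites, 4 differences are transitions and 1 are transversions, so P = 4/47 ≈ 0.085106 and Q = 1/47 ≈ 0.021277.
Under the Kimura two-parameter model, d = −½ ln(1 − 2P − Q) − ¼ ln(1 − 2Q).
1 − 2P − Q = 0.808511, giving −½ ln(0.808511) = 0.106280.
1 − 2Q = 0.957446, giving −¼ ln(0.957446) = 0.010871.
d = 0.106280 + 0.010871 = 0.117151.

0.117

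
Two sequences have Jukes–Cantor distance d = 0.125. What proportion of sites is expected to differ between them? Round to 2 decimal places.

0.12

p = (3/4)(1 − e^(−4d/3)) = 0.75 × (1 − e^(-0.166667)) = 0.75 × (1 − 0.846481) = 0.115139.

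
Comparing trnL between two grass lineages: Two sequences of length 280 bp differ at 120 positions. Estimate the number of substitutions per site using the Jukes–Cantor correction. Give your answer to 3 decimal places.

0.635

p = 120/280 ≈ 0.428571.
d = −(3/4) ln(1 − 4p/3) = −0.75 ln(1 − 0.571428) = −0.75 ln(0.428572)
  = −0.75 × (-0.847297) = 0.635473 substitutions/site.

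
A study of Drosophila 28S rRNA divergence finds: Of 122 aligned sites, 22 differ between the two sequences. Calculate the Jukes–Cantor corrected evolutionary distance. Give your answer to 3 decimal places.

0.206

p = 22/122 ≈ 0.180328.
d = −(3/4) ln(1 − 4p/3) = −0.75 ln(1 − 0.240437) = −0.75 ln(0.759563)
  = −0.75 × (-0.275012) = 0.206259 substitutions/site.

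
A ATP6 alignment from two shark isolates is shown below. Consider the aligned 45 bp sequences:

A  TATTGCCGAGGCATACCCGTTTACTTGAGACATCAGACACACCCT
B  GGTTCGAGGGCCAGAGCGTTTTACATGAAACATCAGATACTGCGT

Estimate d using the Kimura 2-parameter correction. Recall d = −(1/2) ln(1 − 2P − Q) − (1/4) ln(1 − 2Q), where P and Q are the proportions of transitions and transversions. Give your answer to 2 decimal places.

0.53

Of 45 sites, 4 differences are transitions and 13 are transversions, so P = 4/45 ≈ 0.088889 and Q = 13/45 ≈ 0.288889.
Under the Kimura two-parameter model, d = −½ ln(1 − 2P − Q) − ¼ ln(1 − 2Q).
1 − 2P − Q = 0.533333, giving −½ ln(0.533333) = 0.314305.
1 − 2Q = 0.422222, giving −¼ ln(0.422222) = 0.215556.
d = 0.314305 + 0.215556 = 0.529861.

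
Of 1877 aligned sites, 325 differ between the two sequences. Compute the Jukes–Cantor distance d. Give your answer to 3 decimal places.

0.197

p = 325/1877 ≈ 0.173149.
d = −(3/4) ln(1 − 4p/3) = −0.75 ln(1 − 0.230865) = −0.75 ln(0.769135)
  = −0.75 × (-0.262489) = 0.196867 substitutions/site.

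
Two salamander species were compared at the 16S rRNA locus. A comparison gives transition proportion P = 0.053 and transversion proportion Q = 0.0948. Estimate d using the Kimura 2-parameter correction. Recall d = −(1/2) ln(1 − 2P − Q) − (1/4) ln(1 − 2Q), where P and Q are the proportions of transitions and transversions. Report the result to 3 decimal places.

Under the Kimura two-parameter model, d = −½ ln(1 − 2P − Q) − ¼ ln(1 − 2Q).
1 − 2P − Q = 0.7992, giving −½ ln(0.7992) = 0.112072.
1 − 2Q = 0.8104, giving −¼ ln(0.8104) = 0.052557.
d = 0.112072 + 0.052557 = 0.164629.

0.165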